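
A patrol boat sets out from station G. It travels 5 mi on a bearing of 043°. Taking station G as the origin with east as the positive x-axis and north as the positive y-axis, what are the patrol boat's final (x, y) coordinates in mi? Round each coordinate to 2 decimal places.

Leg 1 (043°, 5 mi): east 5 sin 43° = 3.41, north 5 cos 43° = 3.66
Summing: 3.41 mi east, 3.66 mi north → (3.41, 3.66).

(3.41, 3.66)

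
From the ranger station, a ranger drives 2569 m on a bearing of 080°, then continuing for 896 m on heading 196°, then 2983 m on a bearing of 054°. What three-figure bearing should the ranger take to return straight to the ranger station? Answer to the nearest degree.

254°

Leg 1 (080°, 2569 m): east 2569 sin 80° = 2529.97, north 2569 cos 80° = 446.10
Leg 2 (196°, 896 m): east 896 sin 196° = -246.97, north 896 cos 196° = -861.29
Leg 3 (054°, 2983 m): east 2983 sin 54° = 2413.30, north 2983 cos 54° = 1753.36
Net displacement: 4696.30 east, 1338.18 north. Direction back to start is (-4696.30, -1338.18): bearing = atan2(-4696.30, -1338.18) mod 360° = 254.10° ≈ 254°.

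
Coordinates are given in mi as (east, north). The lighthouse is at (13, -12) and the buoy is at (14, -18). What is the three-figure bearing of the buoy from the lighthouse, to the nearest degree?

171°

Δeast = 14 − 13 = 1.00; Δnorth = -18 − -12 = -6.00.
Bearing = atan2(Δeast, Δnorth) mod 360° = 170.54° ≈ 171°.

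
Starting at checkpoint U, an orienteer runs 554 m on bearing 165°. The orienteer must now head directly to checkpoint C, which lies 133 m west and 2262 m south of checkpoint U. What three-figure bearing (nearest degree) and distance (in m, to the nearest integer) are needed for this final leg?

189°, 1749 m

Leg 1 (165°, 554 m): east 554 sin 165° = 143.39, north 554 cos 165° = -535.12
Current position: (143.39, -535.12). Target: (-133, -2262). Remaining: Δeast = -276.39, Δnorth = -1726.88.
Bearing = atan2(-276.39, -1726.88) mod 360° = 189.09°; distance = √((-276.39)² + (-1726.88)²) = 1748.855 m.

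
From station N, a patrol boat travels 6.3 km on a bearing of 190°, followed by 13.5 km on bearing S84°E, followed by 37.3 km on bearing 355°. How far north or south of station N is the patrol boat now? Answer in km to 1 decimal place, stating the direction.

Leg 1 (190°, 6.3 km): east 6.3 sin 190° = -1.09, north 6.3 cos 190° = -6.20
Leg 2 (S84°E, 13.5 km): east 13.5 sin 96° = 13.43, north 13.5 cos 96° = -1.41
Leg 3 (355°, 37.3 km): east 37.3 sin 355° = -3.25, north 37.3 cos 355° = 37.16
Net north component: 29.54 km.

29.5 km north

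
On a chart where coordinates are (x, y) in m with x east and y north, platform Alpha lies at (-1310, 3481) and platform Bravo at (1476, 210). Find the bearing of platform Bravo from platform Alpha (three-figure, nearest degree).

140°

Δeast = 1476 − -1310 = 2786.00; Δnorth = 210 − 3481 = -3271.00.
Bearing = atan2(Δeast, Δnorth) mod 360° = 139.58° ≈ 140°.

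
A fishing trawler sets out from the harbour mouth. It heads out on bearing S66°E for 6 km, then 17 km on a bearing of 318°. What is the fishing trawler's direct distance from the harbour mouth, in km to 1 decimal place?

11.8 km

Leg 1 (S66°E, 6 km): east 6 sin 114° = 5.48, north 6 cos 114° = -2.44
Leg 2 (318°, 17 km): east 17 sin 318° = -11.38, north 17 cos 318° = 12.63
Net: -5.89 east, 10.19 north. Distance = √((-5.89)² + (10.19)²) = 11.774 km.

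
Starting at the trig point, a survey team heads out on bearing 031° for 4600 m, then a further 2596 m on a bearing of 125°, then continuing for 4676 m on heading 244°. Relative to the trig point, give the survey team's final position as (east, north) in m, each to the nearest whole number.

(293, 404)

Leg 1 (031°, 4600 m): east 4600 sin 31° = 2369.18, north 4600 cos 31° = 3942.97
Leg 2 (125°, 2596 m): east 2596 sin 125° = 2126.52, north 2596 cos 125° = -1489.00
Leg 3 (244°, 4676 m): east 4676 sin 244° = -4202.76, north 4676 cos 244° = -2049.82
Summing: 292.93 m east, 404.14 m north → (293, 404).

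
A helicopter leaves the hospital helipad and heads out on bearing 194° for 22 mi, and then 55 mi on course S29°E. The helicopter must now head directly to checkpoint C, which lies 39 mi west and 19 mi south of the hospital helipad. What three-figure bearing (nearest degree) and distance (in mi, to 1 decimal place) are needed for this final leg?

Leg 1 (194°, 22 mi): east 22 sin 194° = -5.32, north 22 cos 194° = -21.35
Leg 2 (S29°E, 55 mi): east 55 sin 151° = 26.66, north 55 cos 151° = -48.10
Current position: (21.34, -69.45). Target: (-39, -19). Remaining: Δeast = -60.34, Δnorth = 50.45.
Bearing = atan2(-60.34, 50.45) mod 360° = 309.90°; distance = √((-60.34)² + (50.45)²) = 78.654 mi.

310°, 78.7 mi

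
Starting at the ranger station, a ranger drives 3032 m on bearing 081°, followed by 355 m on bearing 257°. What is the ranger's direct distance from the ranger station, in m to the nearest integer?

Leg 1 (081°, 3032 m): east 3032 sin 81° = 2994.67, north 3032 cos 81° = 474.31
Leg 2 (257°, 355 m): east 355 sin 257° = -345.90, north 355 cos 257° = -79.86
Net: 2648.77 east, 394.45 north. Distance = √((2648.77)² + (394.45)²) = 2677.979 m.

2678 m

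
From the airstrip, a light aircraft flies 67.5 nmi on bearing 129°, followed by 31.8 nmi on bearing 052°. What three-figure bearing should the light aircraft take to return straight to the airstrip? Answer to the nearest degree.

286°

Leg 1 (129°, 67.5 nmi): east 67.5 sin 129° = 52.46, north 67.5 cos 129° = -42.48
Leg 2 (052°, 31.8 nmi): east 31.8 sin 52° = 25.06, north 31.8 cos 52° = 19.58
Net displacement: 77.52 east, -22.90 north. Direction back to start is (-77.52, 22.90): bearing = atan2(-77.52, 22.90) mod 360° = 286.46° ≈ 286°.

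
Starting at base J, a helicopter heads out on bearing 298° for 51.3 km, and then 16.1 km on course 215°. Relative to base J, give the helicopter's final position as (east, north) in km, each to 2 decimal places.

(-54.53, 10.90)

Leg 1 (298°, 51.3 km): east 51.3 sin 298° = -45.30, north 51.3 cos 298° = 24.08
Leg 2 (215°, 16.1 km): east 16.1 sin 215° = -9.23, north 16.1 cos 215° = -13.19
Summing: -54.53 km east, 10.90 km north → (-54.53, 10.90).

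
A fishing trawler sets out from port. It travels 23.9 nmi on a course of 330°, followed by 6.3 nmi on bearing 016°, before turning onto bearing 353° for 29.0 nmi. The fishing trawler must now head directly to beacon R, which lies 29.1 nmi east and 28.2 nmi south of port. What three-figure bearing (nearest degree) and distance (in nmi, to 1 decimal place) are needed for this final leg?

Leg 1 (330°, 23.9 nmi): east 23.9 sin 330° = -11.95, north 23.9 cos 330° = 20.70
Leg 2 (016°, 6.3 nmi): east 6.3 sin 16° = 1.74, north 6.3 cos 16° = 6.06
Leg 3 (353°, 29.0 nmi): east 29.0 sin 353° = -3.53, north 29.0 cos 353° = 28.78
Current position: (-13.75, 55.54). Target: (29.1, -28.2). Remaining: Δeast = 42.85, Δnorth = -83.74.
Bearing = atan2(42.85, -83.74) mod 360° = 152.90°; distance = √((42.85)² + (-83.74)²) = 94.064 nmi.

153°, 94.1 nmi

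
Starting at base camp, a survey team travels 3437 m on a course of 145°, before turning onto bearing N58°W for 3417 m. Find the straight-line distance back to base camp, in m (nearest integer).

1367 m

Leg 1 (145°, 3437 m): east 3437 sin 145° = 1971.38, north 3437 cos 145° = -2815.43
Leg 2 (N58°W, 3417 m): east 3417 sin 302° = -2897.78, north 3417 cos 302° = 1810.73
Net: -926.40 east, -1004.69 north. Distance = √((-926.40)² + (-1004.69)²) = 1366.608 m.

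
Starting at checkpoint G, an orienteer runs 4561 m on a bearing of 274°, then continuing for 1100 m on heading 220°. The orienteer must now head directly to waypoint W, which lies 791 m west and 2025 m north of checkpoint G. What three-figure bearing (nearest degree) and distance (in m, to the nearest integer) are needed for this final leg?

Leg 1 (274°, 4561 m): east 4561 sin 274° = -4549.89, north 4561 cos 274° = 318.16
Leg 2 (220°, 1100 m): east 1100 sin 220° = -707.07, north 1100 cos 220° = -842.65
Current position: (-5256.96, -524.49). Target: (-791, 2025). Remaining: Δeast = 4465.96, Δnorth = 2549.49.
Bearing = atan2(4465.96, 2549.49) mod 360° = 60.28°; distance = √((4465.96)² + (2549.49)²) = 5142.437 m.

060°, 5142 m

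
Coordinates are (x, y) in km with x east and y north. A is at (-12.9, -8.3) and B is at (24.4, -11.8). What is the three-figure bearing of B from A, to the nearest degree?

Δeast = 24.4 − -12.9 = 37.30; Δnorth = -11.8 − -8.3 = -3.50.
Bearing = atan2(Δeast, Δnorth) mod 360° = 95.36° ≈ 095°.

095°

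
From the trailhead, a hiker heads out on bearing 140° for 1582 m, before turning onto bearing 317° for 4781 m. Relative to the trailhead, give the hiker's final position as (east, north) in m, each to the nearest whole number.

(-2244, 2285)

Leg 1 (140°, 1582 m): east 1582 sin 140° = 1016.89, north 1582 cos 140° = -1211.88
Leg 2 (317°, 4781 m): east 4781 sin 317° = -3260.63, north 4781 cos 317° = 3496.60
Summing: -2243.74 m east, 2284.72 m north → (-2244, 2285).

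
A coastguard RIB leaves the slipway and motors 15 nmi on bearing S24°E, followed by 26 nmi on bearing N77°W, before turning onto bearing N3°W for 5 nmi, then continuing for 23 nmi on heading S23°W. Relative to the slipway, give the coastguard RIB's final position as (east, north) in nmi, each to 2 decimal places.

(-28.48, -24.03)

Leg 1 (S24°E, 15 nmi): east 15 sin 156° = 6.10, north 15 cos 156° = -13.70
Leg 2 (N77°W, 26 nmi): east 26 sin 283° = -25.33, north 26 cos 283° = 5.85
Leg 3 (N3°W, 5 nmi): east 5 sin 357° = -0.26, north 5 cos 357° = 4.99
Leg 4 (S23°W, 23 nmi): east 23 sin 203° = -8.99, north 23 cos 203° = -21.17
Summing: -28.48 nmi east, -24.03 nmi north → (-28.48, -24.03).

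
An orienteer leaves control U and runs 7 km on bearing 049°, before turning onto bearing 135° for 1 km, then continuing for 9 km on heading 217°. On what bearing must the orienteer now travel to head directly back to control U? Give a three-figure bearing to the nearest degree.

Leg 1 (049°, 7 km): east 7 sin 49° = 5.28, north 7 cos 49° = 4.59
Leg 2 (135°, 1 km): east 1 sin 135° = 0.71, north 1 cos 135° = -0.71
Leg 3 (217°, 9 km): east 9 sin 217° = -5.42, north 9 cos 217° = -7.19
Net displacement: 0.57 east, -3.30 north. Direction back to start is (-0.57, 3.30): bearing = atan2(-0.57, 3.30) mod 360° = 350.14° ≈ 350°.

350°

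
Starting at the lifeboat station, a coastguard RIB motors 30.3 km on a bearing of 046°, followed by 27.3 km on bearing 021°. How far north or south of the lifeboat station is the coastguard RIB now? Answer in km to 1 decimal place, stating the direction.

46.5 km north

Leg 1 (046°, 30.3 km): east 30.3 sin 46° = 21.80, north 30.3 cos 46° = 21.05
Leg 2 (021°, 27.3 km): east 27.3 sin 21° = 9.78, north 27.3 cos 21° = 25.49
Net north component: 46.53 km.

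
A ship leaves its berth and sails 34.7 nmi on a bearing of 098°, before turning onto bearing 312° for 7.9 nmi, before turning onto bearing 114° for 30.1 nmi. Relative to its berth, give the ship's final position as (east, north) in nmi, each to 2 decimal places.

Leg 1 (098°, 34.7 nmi): east 34.7 sin 98° = 34.36, north 34.7 cos 98° = -4.83
Leg 2 (312°, 7.9 nmi): east 7.9 sin 312° = -5.87, north 7.9 cos 312° = 5.29
Leg 3 (114°, 30.1 nmi): east 30.1 sin 114° = 27.50, north 30.1 cos 114° = -12.24
Summing: 55.99 nmi east, -11.79 nmi north → (55.99, -11.79).

(55.99, -11.79)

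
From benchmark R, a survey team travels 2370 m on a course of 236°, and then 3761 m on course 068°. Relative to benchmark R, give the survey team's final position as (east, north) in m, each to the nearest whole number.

(1522, 84)

Leg 1 (236°, 2370 m): east 2370 sin 236° = -1964.82, north 2370 cos 236° = -1325.29
Leg 2 (068°, 3761 m): east 3761 sin 68° = 3487.14, north 3761 cos 68° = 1408.90
Summing: 1522.32 m east, 83.61 m north → (1522, 84).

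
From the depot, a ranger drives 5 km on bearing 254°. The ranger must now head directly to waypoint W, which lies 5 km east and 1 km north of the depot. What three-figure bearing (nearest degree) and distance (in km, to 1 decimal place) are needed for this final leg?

076°, 10.1 km

Leg 1 (254°, 5 km): east 5 sin 254° = -4.81, north 5 cos 254° = -1.38
Current position: (-4.81, -1.38). Target: (5, 1). Remaining: Δeast = 9.81, Δnorth = 2.38.
Bearing = atan2(9.81, 2.38) mod 360° = 76.37°; distance = √((9.81)² + (2.38)²) = 10.091 km.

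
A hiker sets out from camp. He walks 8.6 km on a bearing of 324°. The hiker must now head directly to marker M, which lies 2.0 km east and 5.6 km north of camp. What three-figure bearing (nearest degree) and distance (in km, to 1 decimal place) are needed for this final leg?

Leg 1 (324°, 8.6 km): east 8.6 sin 324° = -5.05, north 8.6 cos 324° = 6.96
Current position: (-5.05, 6.96). Target: (2.0, 5.6). Remaining: Δeast = 7.05, Δnorth = -1.36.
Bearing = atan2(7.05, -1.36) mod 360° = 100.89°; distance = √((7.05)² + (-1.36)²) = 7.184 km.

101°, 7.2 km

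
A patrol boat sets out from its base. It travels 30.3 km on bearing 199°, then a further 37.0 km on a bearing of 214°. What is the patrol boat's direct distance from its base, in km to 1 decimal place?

66.7 km

Leg 1 (199°, 30.3 km): east 30.3 sin 199° = -9.86, north 30.3 cos 199° = -28.65
Leg 2 (214°, 37.0 km): east 37.0 sin 214° = -20.69, north 37.0 cos 214° = -30.67
Net: -30.55 east, -59.32 north. Distance = √((-30.55)² + (-59.32)²) = 66.730 km.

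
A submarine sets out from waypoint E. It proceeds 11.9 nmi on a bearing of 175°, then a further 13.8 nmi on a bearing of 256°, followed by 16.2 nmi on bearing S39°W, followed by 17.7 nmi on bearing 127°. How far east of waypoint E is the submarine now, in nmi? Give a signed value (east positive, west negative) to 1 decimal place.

Leg 1 (175°, 11.9 nmi): east 11.9 sin 175° = 1.04, north 11.9 cos 175° = -11.85
Leg 2 (256°, 13.8 nmi): east 13.8 sin 256° = -13.39, north 13.8 cos 256° = -3.34
Leg 3 (S39°W, 16.2 nmi): east 16.2 sin 219° = -10.19, north 16.2 cos 219° = -12.59
Leg 4 (127°, 17.7 nmi): east 17.7 sin 127° = 14.14, north 17.7 cos 127° = -10.65
Net east component: -8.41 nmi.

-8.4 nmi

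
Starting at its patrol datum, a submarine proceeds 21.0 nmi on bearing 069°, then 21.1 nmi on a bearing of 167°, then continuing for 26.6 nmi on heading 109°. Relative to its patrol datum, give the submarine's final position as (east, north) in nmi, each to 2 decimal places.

Leg 1 (069°, 21.0 nmi): east 21.0 sin 69° = 19.61, north 21.0 cos 69° = 7.53
Leg 2 (167°, 21.1 nmi): east 21.1 sin 167° = 4.75, north 21.1 cos 167° = -20.56
Leg 3 (109°, 26.6 nmi): east 26.6 sin 109° = 25.15, north 26.6 cos 109° = -8.66
Summing: 49.50 nmi east, -21.69 nmi north → (49.50, -21.69).

(49.50, -21.69)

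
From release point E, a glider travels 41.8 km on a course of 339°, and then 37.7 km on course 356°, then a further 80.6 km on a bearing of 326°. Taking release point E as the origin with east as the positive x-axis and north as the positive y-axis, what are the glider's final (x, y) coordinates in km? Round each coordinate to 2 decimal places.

(-62.68, 143.45)

Leg 1 (339°, 41.8 km): east 41.8 sin 339° = -14.98, north 41.8 cos 339° = 39.02
Leg 2 (356°, 37.7 km): east 37.7 sin 356° = -2.63, north 37.7 cos 356° = 37.61
Leg 3 (326°, 80.6 km): east 80.6 sin 326° = -45.07, north 80.6 cos 326° = 66.82
Summing: -62.68 km east, 143.45 km north → (-62.68, 143.45).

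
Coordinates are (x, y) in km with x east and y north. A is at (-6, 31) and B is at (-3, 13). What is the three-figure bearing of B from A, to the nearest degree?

Δeast = -3 − -6 = 3.00; Δnorth = 13 − 31 = -18.00.
Bearing = atan2(Δeast, Δnorth) mod 360° = 170.54° ≈ 171°.

171°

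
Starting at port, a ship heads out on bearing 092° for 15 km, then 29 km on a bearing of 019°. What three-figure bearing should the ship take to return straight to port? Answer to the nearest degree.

Leg 1 (092°, 15 km): east 15 sin 92° = 14.99, north 15 cos 92° = -0.52
Leg 2 (019°, 29 km): east 29 sin 19° = 9.44, north 29 cos 19° = 27.42
Net displacement: 24.43 east, 26.90 north. Direction back to start is (-24.43, -26.90): bearing = atan2(-24.43, -26.90) mod 360° = 222.25° ≈ 222°.

222°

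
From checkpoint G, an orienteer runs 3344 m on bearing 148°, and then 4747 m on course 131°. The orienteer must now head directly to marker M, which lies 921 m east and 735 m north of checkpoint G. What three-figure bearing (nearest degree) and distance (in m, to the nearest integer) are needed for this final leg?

326°, 8022 m

Leg 1 (148°, 3344 m): east 3344 sin 148° = 1772.05, north 3344 cos 148° = -2835.87
Leg 2 (131°, 4747 m): east 4747 sin 131° = 3582.61, north 4747 cos 131° = -3114.31
Current position: (5354.66, -5950.19). Target: (921, 735). Remaining: Δeast = -4433.66, Δnorth = 6685.19.
Bearing = atan2(-4433.66, 6685.19) mod 360° = 326.45°; distance = √((-4433.66)² + (6685.19)²) = 8021.783 m.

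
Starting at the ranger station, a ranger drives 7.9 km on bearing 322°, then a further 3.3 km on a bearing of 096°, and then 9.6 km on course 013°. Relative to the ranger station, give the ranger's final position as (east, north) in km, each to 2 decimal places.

(0.58, 15.23)

Leg 1 (322°, 7.9 km): east 7.9 sin 322° = -4.86, north 7.9 cos 322° = 6.23
Leg 2 (096°, 3.3 km): east 3.3 sin 96° = 3.28, north 3.3 cos 96° = -0.34
Leg 3 (013°, 9.6 km): east 9.6 sin 13° = 2.16, north 9.6 cos 13° = 9.35
Summing: 0.58 km east, 15.23 km north → (0.58, 15.23).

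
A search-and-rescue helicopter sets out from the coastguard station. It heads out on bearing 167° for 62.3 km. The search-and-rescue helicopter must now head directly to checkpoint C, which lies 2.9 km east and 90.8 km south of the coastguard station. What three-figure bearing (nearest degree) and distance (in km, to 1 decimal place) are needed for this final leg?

Leg 1 (167°, 62.3 km): east 62.3 sin 167° = 14.01, north 62.3 cos 167° = -60.70
Current position: (14.01, -60.70). Target: (2.9, -90.8). Remaining: Δeast = -11.11, Δnorth = -30.10.
Bearing = atan2(-11.11, -30.10) mod 360° = 200.27°; distance = √((-11.11)² + (-30.10)²) = 32.083 km.

200°, 32.1 km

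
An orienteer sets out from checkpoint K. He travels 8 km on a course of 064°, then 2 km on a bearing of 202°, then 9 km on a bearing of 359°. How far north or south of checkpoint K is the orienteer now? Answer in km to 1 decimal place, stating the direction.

10.7 km north

Leg 1 (064°, 8 km): east 8 sin 64° = 7.19, north 8 cos 64° = 3.51
Leg 2 (202°, 2 km): east 2 sin 202° = -0.75, north 2 cos 202° = -1.85
Leg 3 (359°, 9 km): east 9 sin 359° = -0.16, north 9 cos 359° = 9.00
Net north component: 10.65 km.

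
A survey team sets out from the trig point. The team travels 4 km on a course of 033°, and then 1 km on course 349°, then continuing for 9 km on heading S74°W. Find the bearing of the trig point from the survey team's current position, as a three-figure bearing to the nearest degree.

106°

Leg 1 (033°, 4 km): east 4 sin 33° = 2.18, north 4 cos 33° = 3.35
Leg 2 (349°, 1 km): east 1 sin 349° = -0.19, north 1 cos 349° = 0.98
Leg 3 (S74°W, 9 km): east 9 sin 254° = -8.65, north 9 cos 254° = -2.48
Net displacement: -6.66 east, 1.86 north. Direction back to start is (6.66, -1.86): bearing = atan2(6.66, -1.86) mod 360° = 105.56° ≈ 106°.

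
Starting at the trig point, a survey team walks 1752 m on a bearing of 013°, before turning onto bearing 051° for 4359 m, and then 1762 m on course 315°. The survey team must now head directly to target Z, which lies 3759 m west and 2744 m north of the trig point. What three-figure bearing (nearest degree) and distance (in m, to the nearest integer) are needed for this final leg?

Leg 1 (013°, 1752 m): east 1752 sin 13° = 394.11, north 1752 cos 13° = 1707.10
Leg 2 (051°, 4359 m): east 4359 sin 51° = 3387.58, north 4359 cos 51° = 2743.21
Leg 3 (315°, 1762 m): east 1762 sin 315° = -1245.92, north 1762 cos 315° = 1245.92
Current position: (2535.77, 5696.23). Target: (-3759, 2744). Remaining: Δeast = -6294.77, Δnorth = -2952.23.
Bearing = atan2(-6294.77, -2952.23) mod 360° = 244.87°; distance = √((-6294.77)² + (-2952.23)²) = 6952.682 m.

245°, 6953 m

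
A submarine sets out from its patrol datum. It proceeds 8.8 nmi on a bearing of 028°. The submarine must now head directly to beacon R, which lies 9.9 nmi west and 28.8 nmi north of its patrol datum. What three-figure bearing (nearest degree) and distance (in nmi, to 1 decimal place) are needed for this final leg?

Leg 1 (028°, 8.8 nmi): east 8.8 sin 28° = 4.13, north 8.8 cos 28° = 7.77
Current position: (4.13, 7.77). Target: (-9.9, 28.8). Remaining: Δeast = -14.03, Δnorth = 21.03.
Bearing = atan2(-14.03, 21.03) mod 360° = 326.29°; distance = √((-14.03)² + (21.03)²) = 25.281 nmi.

326°, 25.3 nmi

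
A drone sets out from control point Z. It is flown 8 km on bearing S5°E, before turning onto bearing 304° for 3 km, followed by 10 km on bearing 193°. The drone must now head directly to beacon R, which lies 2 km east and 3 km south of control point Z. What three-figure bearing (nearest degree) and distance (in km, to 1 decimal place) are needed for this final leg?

025°, 14.4 km

Leg 1 (S5°E, 8 km): east 8 sin 175° = 0.70, north 8 cos 175° = -7.97
Leg 2 (304°, 3 km): east 3 sin 304° = -2.49, north 3 cos 304° = 1.68
Leg 3 (193°, 10 km): east 10 sin 193° = -2.25, north 10 cos 193° = -9.74
Current position: (-4.04, -16.04). Target: (2, -3). Remaining: Δeast = 6.04, Δnorth = 13.04.
Bearing = atan2(6.04, 13.04) mod 360° = 24.86°; distance = √((6.04)² + (13.04)²) = 14.367 km.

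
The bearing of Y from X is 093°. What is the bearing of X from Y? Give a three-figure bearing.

273°

Back-bearing = 093° + 180° = 273°.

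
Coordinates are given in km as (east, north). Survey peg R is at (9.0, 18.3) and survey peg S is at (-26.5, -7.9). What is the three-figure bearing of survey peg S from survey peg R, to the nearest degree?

234°

Δeast = -26.5 − 9.0 = -35.50; Δnorth = -7.9 − 18.3 = -26.20.
Bearing = atan2(Δeast, Δnorth) mod 360° = 233.57° ≈ 234°.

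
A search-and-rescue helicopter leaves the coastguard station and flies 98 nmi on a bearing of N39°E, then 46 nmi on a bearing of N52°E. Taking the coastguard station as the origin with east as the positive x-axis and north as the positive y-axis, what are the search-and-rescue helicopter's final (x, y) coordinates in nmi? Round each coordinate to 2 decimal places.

Leg 1 (N39°E, 98 nmi): east 98 sin 39° = 61.67, north 98 cos 39° = 76.16
Leg 2 (N52°E, 46 nmi): east 46 sin 52° = 36.25, north 46 cos 52° = 28.32
Summing: 97.92 nmi east, 104.48 nmi north → (97.92, 104.48).

(97.92, 104.48)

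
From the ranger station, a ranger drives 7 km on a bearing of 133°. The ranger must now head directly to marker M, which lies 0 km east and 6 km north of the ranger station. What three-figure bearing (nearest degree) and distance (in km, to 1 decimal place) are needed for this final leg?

Leg 1 (133°, 7 km): east 7 sin 133° = 5.12, north 7 cos 133° = -4.77
Current position: (5.12, -4.77). Target: (0, 6). Remaining: Δeast = -5.12, Δnorth = 10.77.
Bearing = atan2(-5.12, 10.77) mod 360° = 334.58°; distance = √((-5.12)² + (10.77)²) = 11.928 km.

335°, 11.9 km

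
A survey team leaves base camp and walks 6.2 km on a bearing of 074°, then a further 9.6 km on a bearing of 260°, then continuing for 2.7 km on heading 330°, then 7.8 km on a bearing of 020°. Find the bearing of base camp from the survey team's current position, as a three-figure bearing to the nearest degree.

Leg 1 (074°, 6.2 km): east 6.2 sin 74° = 5.96, north 6.2 cos 74° = 1.71
Leg 2 (260°, 9.6 km): east 9.6 sin 260° = -9.45, north 9.6 cos 260° = -1.67
Leg 3 (330°, 2.7 km): east 2.7 sin 330° = -1.35, north 2.7 cos 330° = 2.34
Leg 4 (020°, 7.8 km): east 7.8 sin 20° = 2.67, north 7.8 cos 20° = 7.33
Net displacement: -2.18 east, 9.71 north. Direction back to start is (2.18, -9.71): bearing = atan2(2.18, -9.71) mod 360° = 167.37° ≈ 167°.

167°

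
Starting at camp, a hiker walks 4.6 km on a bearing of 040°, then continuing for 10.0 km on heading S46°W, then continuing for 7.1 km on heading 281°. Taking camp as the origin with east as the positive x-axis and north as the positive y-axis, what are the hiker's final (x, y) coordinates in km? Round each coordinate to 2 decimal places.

(-11.21, -2.07)

Leg 1 (040°, 4.6 km): east 4.6 sin 40° = 2.96, north 4.6 cos 40° = 3.52
Leg 2 (S46°W, 10.0 km): east 10.0 sin 226° = -7.19, north 10.0 cos 226° = -6.95
Leg 3 (281°, 7.1 km): east 7.1 sin 281° = -6.97, north 7.1 cos 281° = 1.35
Summing: -11.21 km east, -2.07 km north → (-11.21, -2.07).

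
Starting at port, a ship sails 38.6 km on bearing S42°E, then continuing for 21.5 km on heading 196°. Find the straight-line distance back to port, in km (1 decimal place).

Leg 1 (S42°E, 38.6 km): east 38.6 sin 138° = 25.83, north 38.6 cos 138° = -28.69
Leg 2 (196°, 21.5 km): east 21.5 sin 196° = -5.93, north 21.5 cos 196° = -20.67
Net: 19.90 east, -49.35 north. Distance = √((19.90)² + (-49.35)²) = 53.214 km.

53.2 km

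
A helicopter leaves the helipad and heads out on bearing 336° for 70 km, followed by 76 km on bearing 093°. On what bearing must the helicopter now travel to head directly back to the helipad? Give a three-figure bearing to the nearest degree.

218°

Leg 1 (336°, 70 km): east 70 sin 336° = -28.47, north 70 cos 336° = 63.95
Leg 2 (093°, 76 km): east 76 sin 93° = 75.90, north 76 cos 93° = -3.98
Net displacement: 47.42 east, 59.97 north. Direction back to start is (-47.42, -59.97): bearing = atan2(-47.42, -59.97) mod 360° = 218.34° ≈ 218°.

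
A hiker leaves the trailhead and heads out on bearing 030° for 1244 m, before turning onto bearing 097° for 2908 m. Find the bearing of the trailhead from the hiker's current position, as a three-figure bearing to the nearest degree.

258°

Leg 1 (030°, 1244 m): east 1244 sin 30° = 622.00, north 1244 cos 30° = 1077.34
Leg 2 (097°, 2908 m): east 2908 sin 97° = 2886.32, north 2908 cos 97° = -354.40
Net displacement: 3508.32 east, 722.94 north. Direction back to start is (-3508.32, -722.94): bearing = atan2(-3508.32, -722.94) mod 360° = 258.36° ≈ 258°.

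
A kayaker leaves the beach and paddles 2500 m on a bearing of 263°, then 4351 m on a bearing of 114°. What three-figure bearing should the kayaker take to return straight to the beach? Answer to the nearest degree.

324°

Leg 1 (263°, 2500 m): east 2500 sin 263° = -2481.37, north 2500 cos 263° = -304.67
Leg 2 (114°, 4351 m): east 4351 sin 114° = 3974.84, north 4351 cos 114° = -1769.71
Net displacement: 1493.47 east, -2074.38 north. Direction back to start is (-1493.47, 2074.38): bearing = atan2(-1493.47, 2074.38) mod 360° = 324.25° ≈ 324°.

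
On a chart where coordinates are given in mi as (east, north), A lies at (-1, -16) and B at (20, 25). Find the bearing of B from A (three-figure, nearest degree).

027°

Δeast = 20 − -1 = 21.00; Δnorth = 25 − -16 = 41.00.
Bearing = atan2(Δeast, Δnorth) mod 360° = 27.12° ≈ 027°.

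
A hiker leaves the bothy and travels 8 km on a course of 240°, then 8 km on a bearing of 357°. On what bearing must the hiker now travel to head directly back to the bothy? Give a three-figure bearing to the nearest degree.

Leg 1 (240°, 8 km): east 8 sin 240° = -6.93, north 8 cos 240° = -4.00
Leg 2 (357°, 8 km): east 8 sin 357° = -0.42, north 8 cos 357° = 7.99
Net displacement: -7.35 east, 3.99 north. Direction back to start is (7.35, -3.99): bearing = atan2(7.35, -3.99) mod 360° = 118.50° ≈ 118°.

118°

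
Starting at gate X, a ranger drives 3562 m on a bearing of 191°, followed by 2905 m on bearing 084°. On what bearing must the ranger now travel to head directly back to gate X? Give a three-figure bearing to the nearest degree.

Leg 1 (191°, 3562 m): east 3562 sin 191° = -679.66, north 3562 cos 191° = -3496.56
Leg 2 (084°, 2905 m): east 2905 sin 84° = 2889.09, north 2905 cos 84° = 303.66
Net displacement: 2209.42 east, -3192.90 north. Direction back to start is (-2209.42, 3192.90): bearing = atan2(-2209.42, 3192.90) mod 360° = 325.32° ≈ 325°.

325°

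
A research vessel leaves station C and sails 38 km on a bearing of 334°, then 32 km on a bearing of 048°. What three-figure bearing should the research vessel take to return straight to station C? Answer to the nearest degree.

Leg 1 (334°, 38 km): east 38 sin 334° = -16.66, north 38 cos 334° = 34.15
Leg 2 (048°, 32 km): east 32 sin 48° = 23.78, north 32 cos 48° = 21.41
Net displacement: 7.12 east, 55.57 north. Direction back to start is (-7.12, -55.57): bearing = atan2(-7.12, -55.57) mod 360° = 187.30° ≈ 187°.

187°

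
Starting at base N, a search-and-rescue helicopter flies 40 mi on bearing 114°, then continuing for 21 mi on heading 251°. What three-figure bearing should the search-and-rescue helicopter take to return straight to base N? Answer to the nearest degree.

324°

Leg 1 (114°, 40 mi): east 40 sin 114° = 36.54, north 40 cos 114° = -16.27
Leg 2 (251°, 21 mi): east 21 sin 251° = -19.86, north 21 cos 251° = -6.84
Net displacement: 16.69 east, -23.11 north. Direction back to start is (-16.69, 23.11): bearing = atan2(-16.69, 23.11) mod 360° = 324.17° ≈ 324°.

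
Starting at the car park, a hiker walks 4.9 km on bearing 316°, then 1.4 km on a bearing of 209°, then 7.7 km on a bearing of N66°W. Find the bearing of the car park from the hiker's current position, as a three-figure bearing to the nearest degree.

116°

Leg 1 (316°, 4.9 km): east 4.9 sin 316° = -3.40, north 4.9 cos 316° = 3.52
Leg 2 (209°, 1.4 km): east 1.4 sin 209° = -0.68, north 1.4 cos 209° = -1.22
Leg 3 (N66°W, 7.7 km): east 7.7 sin 294° = -7.03, north 7.7 cos 294° = 3.13
Net displacement: -11.12 east, 5.43 north. Direction back to start is (11.12, -5.43): bearing = atan2(11.12, -5.43) mod 360° = 116.04° ≈ 116°.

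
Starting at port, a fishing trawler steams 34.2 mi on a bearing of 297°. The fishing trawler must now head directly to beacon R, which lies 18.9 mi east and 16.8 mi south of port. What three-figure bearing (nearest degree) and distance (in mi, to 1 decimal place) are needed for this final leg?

123°, 59.0 mi

Leg 1 (297°, 34.2 mi): east 34.2 sin 297° = -30.47, north 34.2 cos 297° = 15.53
Current position: (-30.47, 15.53). Target: (18.9, -16.8). Remaining: Δeast = 49.37, Δnorth = -32.33.
Bearing = atan2(49.37, -32.33) mod 360° = 123.21°; distance = √((49.37)² + (-32.33)²) = 59.014 mi.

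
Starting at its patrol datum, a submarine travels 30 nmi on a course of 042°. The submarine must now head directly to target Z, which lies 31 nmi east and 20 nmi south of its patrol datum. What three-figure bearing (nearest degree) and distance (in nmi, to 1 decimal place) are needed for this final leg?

Leg 1 (042°, 30 nmi): east 30 sin 42° = 20.07, north 30 cos 42° = 22.29
Current position: (20.07, 22.29). Target: (31, -20). Remaining: Δeast = 10.93, Δnorth = -42.29.
Bearing = atan2(10.93, -42.29) mod 360° = 165.52°; distance = √((10.93)² + (-42.29)²) = 43.683 nmi.

166°, 43.7 nmi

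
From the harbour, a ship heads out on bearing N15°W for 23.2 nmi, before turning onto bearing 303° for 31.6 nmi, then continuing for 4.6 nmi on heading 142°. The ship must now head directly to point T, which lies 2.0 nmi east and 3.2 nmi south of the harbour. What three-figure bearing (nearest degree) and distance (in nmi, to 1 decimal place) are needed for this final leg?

Leg 1 (N15°W, 23.2 nmi): east 23.2 sin 345° = -6.00, north 23.2 cos 345° = 22.41
Leg 2 (303°, 31.6 nmi): east 31.6 sin 303° = -26.50, north 31.6 cos 303° = 17.21
Leg 3 (142°, 4.6 nmi): east 4.6 sin 142° = 2.83, north 4.6 cos 142° = -3.62
Current position: (-29.67, 36.00). Target: (2.0, -3.2). Remaining: Δeast = 31.67, Δnorth = -39.20.
Bearing = atan2(31.67, -39.20) mod 360° = 141.06°; distance = √((31.67)² + (-39.20)²) = 50.394 nmi.

141°, 50.4 nmi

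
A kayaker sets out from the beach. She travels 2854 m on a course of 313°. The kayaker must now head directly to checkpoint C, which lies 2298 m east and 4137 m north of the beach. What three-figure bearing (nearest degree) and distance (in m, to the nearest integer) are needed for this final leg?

Leg 1 (313°, 2854 m): east 2854 sin 313° = -2087.28, north 2854 cos 313° = 1946.42
Current position: (-2087.28, 1946.42). Target: (2298, 4137). Remaining: Δeast = 4385.28, Δnorth = 2190.58.
Bearing = atan2(4385.28, 2190.58) mod 360° = 63.46°; distance = √((4385.28)² + (2190.58)²) = 4901.973 m.

063°, 4902 m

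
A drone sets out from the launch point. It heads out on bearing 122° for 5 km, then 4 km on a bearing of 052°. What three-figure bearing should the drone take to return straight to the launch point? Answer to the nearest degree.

271°

Leg 1 (122°, 5 km): east 5 sin 122° = 4.24, north 5 cos 122° = -2.65
Leg 2 (052°, 4 km): east 4 sin 52° = 3.15, north 4 cos 52° = 2.46
Net displacement: 7.39 east, -0.19 north. Direction back to start is (-7.39, 0.19): bearing = atan2(-7.39, 0.19) mod 360° = 271.45° ≈ 271°.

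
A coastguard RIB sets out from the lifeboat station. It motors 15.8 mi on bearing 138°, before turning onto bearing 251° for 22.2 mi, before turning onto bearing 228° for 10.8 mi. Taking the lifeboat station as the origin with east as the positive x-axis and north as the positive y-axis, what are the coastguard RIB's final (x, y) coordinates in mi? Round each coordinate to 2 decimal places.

(-18.44, -26.20)

Leg 1 (138°, 15.8 mi): east 15.8 sin 138° = 10.57, north 15.8 cos 138° = -11.74
Leg 2 (251°, 22.2 mi): east 22.2 sin 251° = -20.99, north 22.2 cos 251° = -7.23
Leg 3 (228°, 10.8 mi): east 10.8 sin 228° = -8.03, north 10.8 cos 228° = -7.23
Summing: -18.44 mi east, -26.20 mi north → (-18.44, -26.20).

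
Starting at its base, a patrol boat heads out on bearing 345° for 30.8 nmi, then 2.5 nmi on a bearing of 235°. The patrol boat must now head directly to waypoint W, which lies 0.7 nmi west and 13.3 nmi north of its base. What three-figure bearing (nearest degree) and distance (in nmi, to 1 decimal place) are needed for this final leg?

148°, 17.7 nmi

Leg 1 (345°, 30.8 nmi): east 30.8 sin 345° = -7.97, north 30.8 cos 345° = 29.75
Leg 2 (235°, 2.5 nmi): east 2.5 sin 235° = -2.05, north 2.5 cos 235° = -1.43
Current position: (-10.02, 28.32). Target: (-0.7, 13.3). Remaining: Δeast = 9.32, Δnorth = -15.02.
Bearing = atan2(9.32, -15.02) mod 360° = 148.18°; distance = √((9.32)² + (-15.02)²) = 17.673 nmi.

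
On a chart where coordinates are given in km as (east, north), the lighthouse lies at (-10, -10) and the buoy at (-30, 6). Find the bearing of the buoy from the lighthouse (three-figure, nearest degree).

309°

Δeast = -30 − -10 = -20.00; Δnorth = 6 − -10 = 16.00.
Bearing = atan2(Δeast, Δnorth) mod 360° = 308.66° ≈ 309°.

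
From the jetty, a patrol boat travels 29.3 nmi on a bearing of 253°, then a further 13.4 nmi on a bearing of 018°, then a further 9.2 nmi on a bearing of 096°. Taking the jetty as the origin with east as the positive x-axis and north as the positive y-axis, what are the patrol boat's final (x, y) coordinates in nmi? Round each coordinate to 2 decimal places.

Leg 1 (253°, 29.3 nmi): east 29.3 sin 253° = -28.02, north 29.3 cos 253° = -8.57
Leg 2 (018°, 13.4 nmi): east 13.4 sin 18° = 4.14, north 13.4 cos 18° = 12.74
Leg 3 (096°, 9.2 nmi): east 9.2 sin 96° = 9.15, north 9.2 cos 96° = -0.96
Summing: -14.73 nmi east, 3.22 nmi north → (-14.73, 3.22).

(-14.73, 3.22)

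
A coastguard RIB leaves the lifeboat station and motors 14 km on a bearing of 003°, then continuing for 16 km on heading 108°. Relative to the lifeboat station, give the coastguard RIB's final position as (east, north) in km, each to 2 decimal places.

(15.95, 9.04)

Leg 1 (003°, 14 km): east 14 sin 3° = 0.73, north 14 cos 3° = 13.98
Leg 2 (108°, 16 km): east 16 sin 108° = 15.22, north 16 cos 108° = -4.94
Summing: 15.95 km east, 9.04 km north → (15.95, 9.04).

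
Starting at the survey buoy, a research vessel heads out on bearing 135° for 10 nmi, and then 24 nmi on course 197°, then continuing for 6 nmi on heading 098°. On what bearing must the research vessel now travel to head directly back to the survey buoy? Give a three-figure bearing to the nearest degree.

349°

Leg 1 (135°, 10 nmi): east 10 sin 135° = 7.07, north 10 cos 135° = -7.07
Leg 2 (197°, 24 nmi): east 24 sin 197° = -7.02, north 24 cos 197° = -22.95
Leg 3 (098°, 6 nmi): east 6 sin 98° = 5.94, north 6 cos 98° = -0.84
Net displacement: 6.00 east, -30.86 north. Direction back to start is (-6.00, 30.86): bearing = atan2(-6.00, 30.86) mod 360° = 349.00° ≈ 349°.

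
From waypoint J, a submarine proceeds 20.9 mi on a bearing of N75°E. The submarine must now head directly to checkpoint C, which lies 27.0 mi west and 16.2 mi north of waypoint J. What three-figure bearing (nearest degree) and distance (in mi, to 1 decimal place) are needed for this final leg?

283°, 48.4 mi

Leg 1 (N75°E, 20.9 mi): east 20.9 sin 75° = 20.19, north 20.9 cos 75° = 5.41
Current position: (20.19, 5.41). Target: (-27.0, 16.2). Remaining: Δeast = -47.19, Δnorth = 10.79.
Bearing = atan2(-47.19, 10.79) mod 360° = 282.88°; distance = √((-47.19)² + (10.79)²) = 48.406 mi.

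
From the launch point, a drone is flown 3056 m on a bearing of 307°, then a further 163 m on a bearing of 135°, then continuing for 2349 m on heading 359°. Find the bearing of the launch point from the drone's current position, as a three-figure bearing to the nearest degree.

Leg 1 (307°, 3056 m): east 3056 sin 307° = -2440.63, north 3056 cos 307° = 1839.15
Leg 2 (135°, 163 m): east 163 sin 135° = 115.26, north 163 cos 135° = -115.26
Leg 3 (359°, 2349 m): east 2349 sin 359° = -41.00, north 2349 cos 359° = 2348.64
Net displacement: -2366.37 east, 4072.53 north. Direction back to start is (2366.37, -4072.53): bearing = atan2(2366.37, -4072.53) mod 360° = 149.84° ≈ 150°.

150°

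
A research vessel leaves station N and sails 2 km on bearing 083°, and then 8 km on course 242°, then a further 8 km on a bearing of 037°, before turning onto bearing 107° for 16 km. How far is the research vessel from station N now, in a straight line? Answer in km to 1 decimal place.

Leg 1 (083°, 2 km): east 2 sin 83° = 1.99, north 2 cos 83° = 0.24
Leg 2 (242°, 8 km): east 8 sin 242° = -7.06, north 8 cos 242° = -3.76
Leg 3 (037°, 8 km): east 8 sin 37° = 4.81, north 8 cos 37° = 6.39
Leg 4 (107°, 16 km): east 16 sin 107° = 15.30, north 16 cos 107° = -4.68
Net: 15.04 east, -1.80 north. Distance = √((15.04)² + (-1.80)²) = 15.144 km.

15.1 km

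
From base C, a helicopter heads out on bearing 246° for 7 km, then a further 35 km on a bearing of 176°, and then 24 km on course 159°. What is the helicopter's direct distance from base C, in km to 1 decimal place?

Leg 1 (246°, 7 km): east 7 sin 246° = -6.39, north 7 cos 246° = -2.85
Leg 2 (176°, 35 km): east 35 sin 176° = 2.44, north 35 cos 176° = -34.91
Leg 3 (159°, 24 km): east 24 sin 159° = 8.60, north 24 cos 159° = -22.41
Net: 4.65 east, -60.17 north. Distance = √((4.65)² + (-60.17)²) = 60.347 km.

60.3 km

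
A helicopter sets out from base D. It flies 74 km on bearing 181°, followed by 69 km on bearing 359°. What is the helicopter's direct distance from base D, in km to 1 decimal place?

5.6 km

Leg 1 (181°, 74 km): east 74 sin 181° = -1.29, north 74 cos 181° = -73.99
Leg 2 (359°, 69 km): east 69 sin 359° = -1.20, north 69 cos 359° = 68.99
Net: -2.50 east, -5.00 north. Distance = √((-2.50)² + (-5.00)²) = 5.588 km.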